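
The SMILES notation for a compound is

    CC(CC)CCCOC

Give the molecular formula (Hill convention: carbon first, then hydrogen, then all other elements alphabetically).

Walk through each heavy atom and fill implicit hydrogens from standard valence (C 4, N 3, O 2, S 2, halogen 1):
  atom 1: C, bond orders sum to 1 (valence 4) → 3 H
  atom 2: C, bond orders sum to 3 (valence 4) → 1 H
  atom 3: C, bond orders sum to 2 (valence 4) → 2 H
  atom 4: C, bond orders sum to 1 (valence 4) → 3 H
  atom 5: C, bond orders sum to 2 (valence 4) → 2 H
  atom 6: C, bond orders sum to 2 (valence 4) → 2 H
  atom 7: C, bond orders sum to 2 (valence 4) → 2 H
  atom 8: O, bond orders sum to 2 (valence 2) → 0 H
  atom 9: C, bond orders sum to 1 (valence 4) → 3 H
Totals → C:8, H:18, O:1.
In Hill order: C8H18O.

C8H18O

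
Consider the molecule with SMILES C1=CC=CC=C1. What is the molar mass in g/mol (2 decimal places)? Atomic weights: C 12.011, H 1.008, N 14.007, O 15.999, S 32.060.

78.11 g/mol

First, the molecular formula is C6H6 (counting implicit H from valence).
  C: 6 × 12.011 = 72.066
  H: 6 × 1.008 = 6.048
Sum: 6×12.011 + 6×1.008 = 78.114 → 78.11 g/mol.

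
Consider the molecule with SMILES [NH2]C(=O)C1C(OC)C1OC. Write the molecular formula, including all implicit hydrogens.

Walk through each heavy atom and fill implicit hydrogens from standard valence (C 4, N 3, O 2, S 2, halogen 1):
  atom 1: N with explicit H count 2
  atom 2: C, bond orders sum to 4 (valence 4) → 0 H
  atom 3: O, bond orders sum to 2 (valence 2) → 0 H
  atom 4: C, bond orders sum to 3 (valence 4) → 1 H
  atom 5: C, bond orders sum to 3 (valence 4) → 1 H
  atom 6: O, bond orders sum to 2 (valence 2) → 0 H
  atom 7: C, bond orders sum to 1 (valence 4) → 3 H
  atom 8: C, bond orders sum to 3 (valence 4) → 1 H
  atom 9: O, bond orders sum to 2 (valence 2) → 0 H
  atom 10: C, bond orders sum to 1 (valence 4) → 3 H
Totals → C:6, H:11, N:1, O:3.
In Hill order: C6H11NO3.

C6H11NO3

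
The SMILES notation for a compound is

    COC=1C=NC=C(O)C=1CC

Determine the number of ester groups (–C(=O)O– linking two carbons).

0

Scan the SMILES for the ester motif — none present.
Groups that are present: 1 ether, 1 hydroxyl.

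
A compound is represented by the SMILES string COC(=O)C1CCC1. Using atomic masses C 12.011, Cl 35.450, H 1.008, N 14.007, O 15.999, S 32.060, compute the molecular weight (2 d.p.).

First, the molecular formula is C6H10O2 (counting implicit H from valence).
  C: 6 × 12.011 = 72.066
  H: 10 × 1.008 = 10.080
  O: 2 × 15.999 = 31.998
Sum: 6×12.011 + 10×1.008 + 2×15.999 = 114.144 → 114.14 g/mol.

114.14 g/mol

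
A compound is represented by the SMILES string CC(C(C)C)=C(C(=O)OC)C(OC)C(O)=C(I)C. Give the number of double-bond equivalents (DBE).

Degree of unsaturation = (number of rings) + (number of π bonds).
Ring closures in the SMILES: 0.
π bonds: 3 double bonds (each 1 DoU) → 3 DoU from unsaturation.
Total DoU = 0 + 3 = 3.

3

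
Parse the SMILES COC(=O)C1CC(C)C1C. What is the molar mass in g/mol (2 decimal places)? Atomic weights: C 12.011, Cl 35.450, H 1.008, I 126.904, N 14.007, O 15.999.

First, the molecular formula is C8H14O2 (counting implicit H from valence).
  C: 8 × 12.011 = 96.088
  H: 14 × 1.008 = 14.112
  O: 2 × 15.999 = 31.998
Sum: 8×12.011 + 14×1.008 + 2×15.999 = 142.198 → 142.20 g/mol.

142.20 g/mol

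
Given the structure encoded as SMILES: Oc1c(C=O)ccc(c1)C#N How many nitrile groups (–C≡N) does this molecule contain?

The nitrile motif appears at heavy-atom position 10 in the SMILES.
Other groups present: 1 aldehyde, 1 hydroxyl.
Nitrile count: 1.

1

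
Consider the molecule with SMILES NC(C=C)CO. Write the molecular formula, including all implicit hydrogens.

C4H9NO

Walk through each heavy atom and fill implicit hydrogens from standard valence (C 4, N 3, O 2, S 2, halogen 1):
  atom 1: N, bond orders sum to 1 (valence 3) → 2 H
  atom 2: C, bond orders sum to 3 (valence 4) → 1 H
  atom 3: C, bond orders sum to 3 (valence 4) → 1 H
  atom 4: C, bond orders sum to 2 (valence 4) → 2 H
  atom 5: C, bond orders sum to 2 (valence 4) → 2 H
  atom 6: O, bond orders sum to 1 (valence 2) → 1 H
Totals → C:4, H:9, N:1, O:1.
In Hill order: C4H9NO.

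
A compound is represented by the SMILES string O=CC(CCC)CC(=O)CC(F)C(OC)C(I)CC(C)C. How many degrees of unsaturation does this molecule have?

2

Molecular formula: C16H28FIO3.
DoU = (2C + 2 + N − H − X) / 2, where X is the halogen count and O/S are ignored.
    = (2·16 + 2 + 0 − 28 − 2) / 2 = 4 / 2 = 2.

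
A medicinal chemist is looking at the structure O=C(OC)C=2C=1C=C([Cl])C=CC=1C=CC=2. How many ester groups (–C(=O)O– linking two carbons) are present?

1

The ester motif appears at heavy-atom position 2 in the SMILES.
Ester count: 1.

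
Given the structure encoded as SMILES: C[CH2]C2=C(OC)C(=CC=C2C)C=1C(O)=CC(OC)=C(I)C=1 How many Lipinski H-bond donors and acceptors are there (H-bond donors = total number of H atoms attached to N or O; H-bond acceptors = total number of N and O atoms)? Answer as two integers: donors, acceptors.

1, 3

Donors: find every N or O and count the H atoms it carries.
  atom 5 (O): bond orders sum to 2 → 0 H
  atom 14 (O): bond orders sum to 1 → 1 H
  atom 17 (O): bond orders sum to 2 → 0 H
Lipinski HBD = 1.
Acceptors: N atoms = 0, O atoms = 3 → HBA = 3.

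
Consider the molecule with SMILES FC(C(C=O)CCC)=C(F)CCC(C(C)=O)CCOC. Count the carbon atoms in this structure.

Count every carbon token in the SMILES (each C, including those in ring-closure positions and inside branches).
Carbon count: 15.

15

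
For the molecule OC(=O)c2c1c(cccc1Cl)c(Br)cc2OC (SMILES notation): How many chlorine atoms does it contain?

1

Scan the SMILES for Cl atoms (remember two-letter symbols like Cl and Br are single atoms).
Chlorine count: 1.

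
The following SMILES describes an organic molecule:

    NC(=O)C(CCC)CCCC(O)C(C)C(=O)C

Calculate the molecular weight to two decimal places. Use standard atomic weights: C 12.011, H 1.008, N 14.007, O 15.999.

243.35 g/mol

First, the molecular formula is C13H25NO3 (counting implicit H from valence).
  C: 13 × 12.011 = 156.143
  H: 25 × 1.008 = 25.200
  N: 1 × 14.007 = 14.007
  O: 3 × 15.999 = 47.997
Sum: 13×12.011 + 25×1.008 + 1×14.007 + 3×15.999 = 243.347 → 243.35 g/mol.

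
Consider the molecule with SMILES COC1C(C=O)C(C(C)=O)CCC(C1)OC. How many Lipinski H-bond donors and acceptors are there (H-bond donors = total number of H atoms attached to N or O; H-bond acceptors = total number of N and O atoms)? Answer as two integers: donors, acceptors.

0, 4

Donors: find every N or O and count the H atoms it carries.
  atom 2 (O): bond orders sum to 2 → 0 H
  atom 6 (O): bond orders sum to 2 → 0 H
  atom 10 (O): bond orders sum to 2 → 0 H
  atom 15 (O): bond orders sum to 2 → 0 H
Lipinski HBD = 0.
Acceptors: N atoms = 0, O atoms = 4 → HBA = 4.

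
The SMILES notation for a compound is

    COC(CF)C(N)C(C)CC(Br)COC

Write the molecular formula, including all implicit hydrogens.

Walk through each heavy atom and fill implicit hydrogens from standard valence (C 4, N 3, O 2, S 2, halogen 1):
  atom 1: C, bond orders sum to 1 (valence 4) → 3 H
  atom 2: O, bond orders sum to 2 (valence 2) → 0 H
  atom 3: C, bond orders sum to 3 (valence 4) → 1 H
  atom 4: C, bond orders sum to 2 (valence 4) → 2 H
  atom 5: F (halogen, monovalent) → 0 H
  atom 6: C, bond orders sum to 3 (valence 4) → 1 H
  atom 7: N, bond orders sum to 1 (valence 3) → 2 H
  atom 8: C, bond orders sum to 3 (valence 4) → 1 H
  atom 9: C, bond orders sum to 1 (valence 4) → 3 H
  atom 10: C, bond orders sum to 2 (valence 4) → 2 H
  atom 11: C, bond orders sum to 3 (valence 4) → 1 H
  atom 12: Br (halogen, monovalent) → 0 H
  atom 13: C, bond orders sum to 2 (valence 4) → 2 H
  atom 14: O, bond orders sum to 2 (valence 2) → 0 H
  atom 15: C, bond orders sum to 1 (valence 4) → 3 H
Totals → C:10, H:21, Br:1, F:1, N:1, O:2.
In Hill order: C10H21BrFNO2.

C10H21BrFNO2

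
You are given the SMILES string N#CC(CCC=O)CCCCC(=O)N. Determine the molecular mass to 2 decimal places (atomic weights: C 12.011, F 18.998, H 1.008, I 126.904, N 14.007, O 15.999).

First, the molecular formula is C10H16N2O2 (counting implicit H from valence).
  C: 10 × 12.011 = 120.110
  H: 16 × 1.008 = 16.128
  N: 2 × 14.007 = 28.014
  O: 2 × 15.999 = 31.998
Sum: 10×12.011 + 16×1.008 + 2×14.007 + 2×15.999 = 196.250 → 196.25 g/mol.

196.25 g/mol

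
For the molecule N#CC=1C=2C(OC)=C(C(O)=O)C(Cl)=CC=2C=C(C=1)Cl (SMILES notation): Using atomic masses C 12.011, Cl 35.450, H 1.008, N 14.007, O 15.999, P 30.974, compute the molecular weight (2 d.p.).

First, the molecular formula is C13H7Cl2NO3 (counting implicit H from valence).
  C: 13 × 12.011 = 156.143
  Cl: 2 × 35.450 = 70.900
  H: 7 × 1.008 = 7.056
  N: 1 × 14.007 = 14.007
  O: 3 × 15.999 = 47.997
Sum: 13×12.011 + 2×35.450 + 7×1.008 + 1×14.007 + 3×15.999 = 296.103 → 296.10 g/mol.

296.10 g/mol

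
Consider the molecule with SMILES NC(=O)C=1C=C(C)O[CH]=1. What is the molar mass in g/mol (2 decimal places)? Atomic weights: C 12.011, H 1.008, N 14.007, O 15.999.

First, the molecular formula is C6H7NO2 (counting implicit H from valence).
  C: 6 × 12.011 = 72.066
  H: 7 × 1.008 = 7.056
  N: 1 × 14.007 = 14.007
  O: 2 × 15.999 = 31.998
Sum: 6×12.011 + 7×1.008 + 1×14.007 + 2×15.999 = 125.127 → 125.13 g/mol.

125.13 g/mol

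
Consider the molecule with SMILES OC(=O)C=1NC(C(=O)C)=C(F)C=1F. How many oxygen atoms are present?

Scan the SMILES for O atoms (remember two-letter symbols like Cl and Br are single atoms).
Oxygen count: 3.

3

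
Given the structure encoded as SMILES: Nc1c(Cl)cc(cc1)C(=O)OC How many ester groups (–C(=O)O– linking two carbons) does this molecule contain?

The ester motif appears at heavy-atom position 9 in the SMILES.
Other groups present: 1 primary amine.
Ester count: 1.

1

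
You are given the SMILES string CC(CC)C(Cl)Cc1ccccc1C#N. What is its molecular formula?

C13H16ClN

Walk through each heavy atom and fill implicit hydrogens from standard valence (C 4, N 3, O 2, S 2, halogen 1); for lowercase aromatic atoms, an aromatic c carries 1 H when it has two neighbours and 0 H with three, and aromatic n carries 0 H:
  atom 1: C, bond orders sum to 1 (valence 4) → 3 H
  atom 2: C, bond orders sum to 3 (valence 4) → 1 H
  atom 3: C, bond orders sum to 2 (valence 4) → 2 H
  atom 4: C, bond orders sum to 1 (valence 4) → 3 H
  atom 5: C, bond orders sum to 3 (valence 4) → 1 H
  atom 6: Cl (halogen, monovalent) → 0 H
  atom 7: C, bond orders sum to 2 (valence 4) → 2 H
  atom 8: aromatic c, 3 neighbours → 0 H
  atom 9: aromatic c, 2 neighbours → 1 H
  atom 10: aromatic c, 2 neighbours → 1 H
  atom 11: aromatic c, 2 neighbours → 1 H
  atom 12: aromatic c, 2 neighbours → 1 H
  atom 13: aromatic c, 3 neighbours → 0 H
  atom 14: C, bond orders sum to 4 (valence 4) → 0 H
  atom 15: N, bond orders sum to 3 (valence 3) → 0 H
Totals → C:13, H:16, Cl:1, N:1.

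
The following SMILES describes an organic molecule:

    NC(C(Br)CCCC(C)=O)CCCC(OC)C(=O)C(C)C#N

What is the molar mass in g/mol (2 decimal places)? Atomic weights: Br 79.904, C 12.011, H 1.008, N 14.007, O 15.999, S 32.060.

First, the molecular formula is C16H27BrN2O3 (counting implicit H from valence).
  Br: 1 × 79.904 = 79.904
  C: 16 × 12.011 = 192.176
  H: 27 × 1.008 = 27.216
  N: 2 × 14.007 = 28.014
  O: 3 × 15.999 = 47.997
Sum: 1×79.904 + 16×12.011 + 27×1.008 + 2×14.007 + 3×15.999 = 375.307 → 375.31 g/mol.

375.31 g/mol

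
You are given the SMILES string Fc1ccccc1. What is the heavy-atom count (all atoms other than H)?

Every atom symbol written in the SMILES (organic subset) is one heavy atom; implicit H are not written.
Heavy atoms by element → C:6, F:1.
Total: 7.

7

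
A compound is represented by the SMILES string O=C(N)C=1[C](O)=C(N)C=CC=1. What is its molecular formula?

C7H8N2O2

Walk through each heavy atom and fill implicit hydrogens from standard valence (C 4, N 3, O 2, S 2, halogen 1):
  atom 1: O, bond orders sum to 2 (valence 2) → 0 H
  atom 2: C, bond orders sum to 4 (valence 4) → 0 H
  atom 3: N, bond orders sum to 1 (valence 3) → 2 H
  atom 4: C, bond orders sum to 4 (valence 4) → 0 H
  atom 5: C with explicit H count 0
  atom 6: O, bond orders sum to 1 (valence 2) → 1 H
  atom 7: C, bond orders sum to 4 (valence 4) → 0 H
  atom 8: N, bond orders sum to 1 (valence 3) → 2 H
  atom 9: C, bond orders sum to 3 (valence 4) → 1 H
  atom 10: C, bond orders sum to 3 (valence 4) → 1 H
  atom 11: C, bond orders sum to 3 (valence 4) → 1 H
Totals → C:7, H:8, N:2, O:2.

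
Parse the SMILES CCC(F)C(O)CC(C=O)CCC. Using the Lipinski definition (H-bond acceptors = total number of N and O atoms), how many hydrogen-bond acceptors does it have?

N atoms: 0; O atoms: 2.
Lipinski HBA = 0 + 2 = 2.

2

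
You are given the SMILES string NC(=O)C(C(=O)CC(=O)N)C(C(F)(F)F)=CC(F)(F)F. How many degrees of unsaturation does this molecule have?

4

Molecular formula: C9H8F6N2O3.
DoU = (2C + 2 + N − H − X) / 2, where X is the halogen count and O/S are ignored.
    = (2·9 + 2 + 2 − 8 − 6) / 2 = 8 / 2 = 4.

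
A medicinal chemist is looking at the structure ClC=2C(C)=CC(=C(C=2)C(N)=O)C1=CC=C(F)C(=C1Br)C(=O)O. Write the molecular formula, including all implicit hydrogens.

C15H10BrClFNO3

Walk through each heavy atom and fill implicit hydrogens from standard valence (C 4, N 3, O 2, S 2, halogen 1):
  atom 1: Cl (halogen, monovalent) → 0 H
  atom 2: C, bond orders sum to 4 (valence 4) → 0 H
  atom 3: C, bond orders sum to 4 (valence 4) → 0 H
  atom 4: C, bond orders sum to 1 (valence 4) → 3 H
  atom 5: C, bond orders sum to 3 (valence 4) → 1 H
  atom 6: C, bond orders sum to 4 (valence 4) → 0 H
  atom 7: C, bond orders sum to 4 (valence 4) → 0 H
  atom 8: C, bond orders sum to 3 (valence 4) → 1 H
  atom 9: C, bond orders sum to 4 (valence 4) → 0 H
  atom 10: N, bond orders sum to 1 (valence 3) → 2 H
  atom 11: O, bond orders sum to 2 (valence 2) → 0 H
  atom 12: C, bond orders sum to 4 (valence 4) → 0 H
  atom 13: C, bond orders sum to 3 (valence 4) → 1 H
  atom 14: C, bond orders sum to 3 (valence 4) → 1 H
  atom 15: C, bond orders sum to 4 (valence 4) → 0 H
  atom 16: F (halogen, monovalent) → 0 H
  atom 17: C, bond orders sum to 4 (valence 4) → 0 H
  atom 18: C, bond orders sum to 4 (valence 4) → 0 H
  atom 19: Br (halogen, monovalent) → 0 H
  atom 20: C, bond orders sum to 4 (valence 4) → 0 H
  atom 21: O, bond orders sum to 2 (valence 2) → 0 H
  atom 22: O, bond orders sum to 1 (valence 2) → 1 H
Totals → C:15, H:10, Br:1, Cl:1, F:1, N:1, O:3.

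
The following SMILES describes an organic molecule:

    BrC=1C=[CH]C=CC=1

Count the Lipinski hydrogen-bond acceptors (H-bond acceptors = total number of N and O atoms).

N atoms: 0; O atoms: 0.
Lipinski HBA = 0 + 0 = 0.

0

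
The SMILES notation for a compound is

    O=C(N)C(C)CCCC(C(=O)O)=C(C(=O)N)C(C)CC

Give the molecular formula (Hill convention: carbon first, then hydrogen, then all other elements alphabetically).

Walk through each heavy atom and fill implicit hydrogens from standard valence (C 4, N 3, O 2, S 2, halogen 1):
  atom 1: O, bond orders sum to 2 (valence 2) → 0 H
  atom 2: C, bond orders sum to 4 (valence 4) → 0 H
  atom 3: N, bond orders sum to 1 (valence 3) → 2 H
  atom 4: C, bond orders sum to 3 (valence 4) → 1 H
  atom 5: C, bond orders sum to 1 (valence 4) → 3 H
  atom 6: C, bond orders sum to 2 (valence 4) → 2 H
  atom 7: C, bond orders sum to 2 (valence 4) → 2 H
  atom 8: C, bond orders sum to 2 (valence 4) → 2 H
  atom 9: C, bond orders sum to 4 (valence 4) → 0 H
  atom 10: C, bond orders sum to 4 (valence 4) → 0 H
  atom 11: O, bond orders sum to 2 (valence 2) → 0 H
  atom 12: O, bond orders sum to 1 (valence 2) → 1 H
  atom 13: C, bond orders sum to 4 (valence 4) → 0 H
  atom 14: C, bond orders sum to 4 (valence 4) → 0 H
  atom 15: O, bond orders sum to 2 (valence 2) → 0 H
  atom 16: N, bond orders sum to 1 (valence 3) → 2 H
  atom 17: C, bond orders sum to 3 (valence 4) → 1 H
  atom 18: C, bond orders sum to 1 (valence 4) → 3 H
  atom 19: C, bond orders sum to 2 (valence 4) → 2 H
  atom 20: C, bond orders sum to 1 (valence 4) → 3 H
Totals → C:14, H:24, N:2, O:4.

C14H24N2O4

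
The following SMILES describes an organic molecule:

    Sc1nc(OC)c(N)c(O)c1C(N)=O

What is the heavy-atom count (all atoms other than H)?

14

Every atom symbol written in the SMILES (organic subset) is one heavy atom; implicit H are not written.
Heavy atoms by element → C:7, N:3, O:3, S:1.
Total: 14.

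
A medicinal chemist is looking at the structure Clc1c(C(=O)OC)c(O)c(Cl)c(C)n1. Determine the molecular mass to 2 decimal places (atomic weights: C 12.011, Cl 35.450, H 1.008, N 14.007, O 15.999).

236.05 g/mol

First, the molecular formula is C8H7Cl2NO3 (counting implicit H from valence).
  C: 8 × 12.011 = 96.088
  Cl: 2 × 35.450 = 70.900
  H: 7 × 1.008 = 7.056
  N: 1 × 14.007 = 14.007
  O: 3 × 15.999 = 47.997
Sum: 8×12.011 + 2×35.450 + 7×1.008 + 1×14.007 + 3×15.999 = 236.048 → 236.05 g/mol.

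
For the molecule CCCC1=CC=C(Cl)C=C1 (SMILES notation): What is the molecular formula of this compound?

Walk through each heavy atom and fill implicit hydrogens from standard valence (C 4, N 3, O 2, S 2, halogen 1):
  atom 1: C, bond orders sum to 1 (valence 4) → 3 H
  atom 2: C, bond orders sum to 2 (valence 4) → 2 H
  atom 3: C, bond orders sum to 2 (valence 4) → 2 H
  atom 4: C, bond orders sum to 4 (valence 4) → 0 H
  atom 5: C, bond orders sum to 3 (valence 4) → 1 H
  atom 6: C, bond orders sum to 3 (valence 4) → 1 H
  atom 7: C, bond orders sum to 4 (valence 4) → 0 H
  atom 8: Cl (halogen, monovalent) → 0 H
  atom 9: C, bond orders sum to 3 (valence 4) → 1 H
  atom 10: C, bond orders sum to 3 (valence 4) → 1 H
Totals → C:9, H:11, Cl:1.

C9H11Cl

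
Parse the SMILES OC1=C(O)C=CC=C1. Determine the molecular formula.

Walk through each heavy atom and fill implicit hydrogens from standard valence (C 4, N 3, O 2, S 2, halogen 1):
  atom 1: O, bond orders sum to 1 (valence 2) → 1 H
  atom 2: C, bond orders sum to 4 (valence 4) → 0 H
  atom 3: C, bond orders sum to 4 (valence 4) → 0 H
  atom 4: O, bond orders sum to 1 (valence 2) → 1 H
  atom 5: C, bond orders sum to 3 (valence 4) → 1 H
  atom 6: C, bond orders sum to 3 (valence 4) → 1 H
  atom 7: C, bond orders sum to 3 (valence 4) → 1 H
  atom 8: C, bond orders sum to 3 (valence 4) → 1 H
Totals → C:6, H:6, O:2.

C6H6O2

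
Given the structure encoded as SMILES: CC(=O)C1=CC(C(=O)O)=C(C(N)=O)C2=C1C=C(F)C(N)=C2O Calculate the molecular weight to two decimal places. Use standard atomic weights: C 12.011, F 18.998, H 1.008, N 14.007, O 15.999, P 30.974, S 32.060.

306.25 g/mol

First, the molecular formula is C14H11FN2O5 (counting implicit H from valence).
  C: 14 × 12.011 = 168.154
  F: 1 × 18.998 = 18.998
  H: 11 × 1.008 = 11.088
  N: 2 × 14.007 = 28.014
  O: 5 × 15.999 = 79.995
Sum: 14×12.011 + 1×18.998 + 11×1.008 + 2×14.007 + 5×15.999 = 306.249 → 306.25 g/mol.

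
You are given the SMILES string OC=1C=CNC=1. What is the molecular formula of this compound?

C4H5NO

Walk through each heavy atom and fill implicit hydrogens from standard valence (C 4, N 3, O 2, S 2, halogen 1):
  atom 1: O, bond orders sum to 1 (valence 2) → 1 H
  atom 2: C, bond orders sum to 4 (valence 4) → 0 H
  atom 3: C, bond orders sum to 3 (valence 4) → 1 H
  atom 4: C, bond orders sum to 3 (valence 4) → 1 H
  atom 5: N, bond orders sum to 2 (valence 3) → 1 H
  atom 6: C, bond orders sum to 3 (valence 4) → 1 H
Totals → C:4, H:5, N:1, O:1.
In Hill order: C4H5NO.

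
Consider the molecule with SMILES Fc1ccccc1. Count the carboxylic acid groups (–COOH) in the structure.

Scan the SMILES for the carboxylic acid motif — none present.

0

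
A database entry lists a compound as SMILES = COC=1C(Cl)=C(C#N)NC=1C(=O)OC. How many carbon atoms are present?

8

Count every carbon token in the SMILES (each C, including those in ring-closure positions and inside branches).
Carbon count: 8.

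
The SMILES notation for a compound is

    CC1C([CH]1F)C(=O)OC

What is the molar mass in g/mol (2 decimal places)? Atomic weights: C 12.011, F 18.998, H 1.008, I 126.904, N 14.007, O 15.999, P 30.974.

132.13 g/mol

First, the molecular formula is C6H9FO2 (counting implicit H from valence).
  C: 6 × 12.011 = 72.066
  F: 1 × 18.998 = 18.998
  H: 9 × 1.008 = 9.072
  O: 2 × 15.999 = 31.998
Sum: 6×12.011 + 1×18.998 + 9×1.008 + 2×15.999 = 132.134 → 132.13 g/mol.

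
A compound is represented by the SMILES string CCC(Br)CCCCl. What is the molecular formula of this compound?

C6H12BrCl

Walk through each heavy atom and fill implicit hydrogens from standard valence (C 4, N 3, O 2, S 2, halogen 1):
  atom 1: C, bond orders sum to 1 (valence 4) → 3 H
  atom 2: C, bond orders sum to 2 (valence 4) → 2 H
  atom 3: C, bond orders sum to 3 (valence 4) → 1 H
  atom 4: Br (halogen, monovalent) → 0 H
  atom 5: C, bond orders sum to 2 (valence 4) → 2 H
  atom 6: C, bond orders sum to 2 (valence 4) → 2 H
  atom 7: C, bond orders sum to 2 (valence 4) → 2 H
  atom 8: Cl (halogen, monovalent) → 0 H
Totals → C:6, H:12, Br:1, Cl:1.
In Hill order: C6H12BrCl.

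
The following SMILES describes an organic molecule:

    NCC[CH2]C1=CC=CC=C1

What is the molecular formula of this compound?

C9H13N

Walk through each heavy atom and fill implicit hydrogens from standard valence (C 4, N 3, O 2, S 2, halogen 1):
  atom 1: N, bond orders sum to 1 (valence 3) → 2 H
  atom 2: C, bond orders sum to 2 (valence 4) → 2 H
  atom 3: C, bond orders sum to 2 (valence 4) → 2 H
  atom 4: C with explicit H count 2
  atom 5: C, bond orders sum to 4 (valence 4) → 0 H
  atom 6: C, bond orders sum to 3 (valence 4) → 1 H
  atom 7: C, bond orders sum to 3 (valence 4) → 1 H
  atom 8: C, bond orders sum to 3 (valence 4) → 1 H
  atom 9: C, bond orders sum to 3 (valence 4) → 1 H
  atom 10: C, bond orders sum to 3 (valence 4) → 1 H
Totals → C:9, H:13, N:1.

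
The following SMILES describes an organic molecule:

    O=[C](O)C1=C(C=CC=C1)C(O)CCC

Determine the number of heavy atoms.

14

Every atom symbol written in the SMILES (organic subset) is one heavy atom; implicit H are not written.
Heavy atoms by element → C:11, O:3.
Total: 14.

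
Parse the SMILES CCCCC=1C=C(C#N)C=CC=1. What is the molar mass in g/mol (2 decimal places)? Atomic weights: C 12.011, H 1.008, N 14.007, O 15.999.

First, the molecular formula is C11H13N (counting implicit H from valence).
  C: 11 × 12.011 = 132.121
  H: 13 × 1.008 = 13.104
  N: 1 × 14.007 = 14.007
Sum: 11×12.011 + 13×1.008 + 1×14.007 = 159.232 → 159.23 g/mol.

159.23 g/mol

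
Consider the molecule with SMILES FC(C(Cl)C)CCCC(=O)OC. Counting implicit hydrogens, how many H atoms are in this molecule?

14

Walk through each heavy atom and fill implicit hydrogens from standard valence (C 4, N 3, O 2, S 2, halogen 1):
  atom 1: F (halogen, monovalent) → 0 H
  atom 2: C, bond orders sum to 3 (valence 4) → 1 H
  atom 3: C, bond orders sum to 3 (valence 4) → 1 H
  atom 4: Cl (halogen, monovalent) → 0 H
  atom 5: C, bond orders sum to 1 (valence 4) → 3 H
  atom 6: C, bond orders sum to 2 (valence 4) → 2 H
  atom 7: C, bond orders sum to 2 (valence 4) → 2 H
  atom 8: C, bond orders sum to 2 (valence 4) → 2 H
  atom 9: C, bond orders sum to 4 (valence 4) → 0 H
  atom 10: O, bond orders sum to 2 (valence 2) → 0 H
  atom 11: O, bond orders sum to 2 (valence 2) → 0 H
  atom 12: C, bond orders sum to 1 (valence 4) → 3 H
Total hydrogens: 14.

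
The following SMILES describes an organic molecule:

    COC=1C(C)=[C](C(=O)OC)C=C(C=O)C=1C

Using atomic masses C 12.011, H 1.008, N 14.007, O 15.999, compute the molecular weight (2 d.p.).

First, the molecular formula is C12H14O4 (counting implicit H from valence).
  C: 12 × 12.011 = 144.132
  H: 14 × 1.008 = 14.112
  O: 4 × 15.999 = 63.996
Sum: 12×12.011 + 14×1.008 + 4×15.999 = 222.240 → 222.24 g/mol.

222.24 g/mol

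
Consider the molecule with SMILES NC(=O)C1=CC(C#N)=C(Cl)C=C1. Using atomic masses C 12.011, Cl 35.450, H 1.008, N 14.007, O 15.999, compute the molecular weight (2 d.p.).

180.59 g/mol

First, the molecular formula is C8H5ClN2O (counting implicit H from valence).
  C: 8 × 12.011 = 96.088
  Cl: 1 × 35.450 = 35.450
  H: 5 × 1.008 = 5.040
  N: 2 × 14.007 = 28.014
  O: 1 × 15.999 = 15.999
Sum: 8×12.011 + 1×35.450 + 5×1.008 + 2×14.007 + 1×15.999 = 180.591 → 180.59 g/mol.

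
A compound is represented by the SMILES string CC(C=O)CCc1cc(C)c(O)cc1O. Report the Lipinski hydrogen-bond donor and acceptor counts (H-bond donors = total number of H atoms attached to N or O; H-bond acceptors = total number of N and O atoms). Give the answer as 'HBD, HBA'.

2, 3

Donors: find every N or O and count the H atoms it carries.
  atom 4 (O): bond orders sum to 2 → 0 H
  atom 12 (O): bond orders sum to 1 → 1 H
  atom 15 (O): bond orders sum to 1 → 1 H
Lipinski HBD = 2.
Acceptors: N atoms = 0, O atoms = 3 → HBA = 3.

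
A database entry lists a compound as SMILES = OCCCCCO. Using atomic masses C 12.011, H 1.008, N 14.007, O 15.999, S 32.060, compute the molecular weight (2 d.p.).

First, the molecular formula is C5H12O2 (counting implicit H from valence).
  C: 5 × 12.011 = 60.055
  H: 12 × 1.008 = 12.096
  O: 2 × 15.999 = 31.998
Sum: 5×12.011 + 12×1.008 + 2×15.999 = 104.149 → 104.15 g/mol.

104.15 g/mol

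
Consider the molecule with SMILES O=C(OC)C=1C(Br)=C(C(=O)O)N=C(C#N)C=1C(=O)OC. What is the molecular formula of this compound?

Walk through each heavy atom and fill implicit hydrogens from standard valence (C 4, N 3, O 2, S 2, halogen 1):
  atom 1: O, bond orders sum to 2 (valence 2) → 0 H
  atom 2: C, bond orders sum to 4 (valence 4) → 0 H
  atom 3: O, bond orders sum to 2 (valence 2) → 0 H
  atom 4: C, bond orders sum to 1 (valence 4) → 3 H
  atom 5: C, bond orders sum to 4 (valence 4) → 0 H
  atom 6: C, bond orders sum to 4 (valence 4) → 0 H
  atom 7: Br (halogen, monovalent) → 0 H
  atom 8: C, bond orders sum to 4 (valence 4) → 0 H
  atom 9: C, bond orders sum to 4 (valence 4) → 0 H
  atom 10: O, bond orders sum to 2 (valence 2) → 0 H
  atom 11: O, bond orders sum to 1 (valence 2) → 1 H
  atom 12: N, bond orders sum to 3 (valence 3) → 0 H
  atom 13: C, bond orders sum to 4 (valence 4) → 0 H
  atom 14: C, bond orders sum to 4 (valence 4) → 0 H
  atom 15: N, bond orders sum to 3 (valence 3) → 0 H
  atom 16: C, bond orders sum to 4 (valence 4) → 0 H
  atom 17: C, bond orders sum to 4 (valence 4) → 0 H
  atom 18: O, bond orders sum to 2 (valence 2) → 0 H
  atom 19: O, bond orders sum to 2 (valence 2) → 0 H
  atom 20: C, bond orders sum to 1 (valence 4) → 3 H
Totals → C:11, H:7, Br:1, N:2, O:6.

C11H7BrN2O6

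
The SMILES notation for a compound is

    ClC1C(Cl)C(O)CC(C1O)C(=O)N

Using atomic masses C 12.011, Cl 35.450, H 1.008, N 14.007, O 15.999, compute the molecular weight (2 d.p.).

228.07 g/mol

First, the molecular formula is C7H11Cl2NO3 (counting implicit H from valence).
  C: 7 × 12.011 = 84.077
  Cl: 2 × 35.450 = 70.900
  H: 11 × 1.008 = 11.088
  N: 1 × 14.007 = 14.007
  O: 3 × 15.999 = 47.997
Sum: 7×12.011 + 2×35.450 + 11×1.008 + 1×14.007 + 3×15.999 = 228.069 → 228.07 g/mol.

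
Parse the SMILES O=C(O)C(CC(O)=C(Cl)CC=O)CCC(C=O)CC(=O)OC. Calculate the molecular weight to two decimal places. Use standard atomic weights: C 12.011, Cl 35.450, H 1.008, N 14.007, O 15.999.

First, the molecular formula is C14H19ClO7 (counting implicit H from valence).
  C: 14 × 12.011 = 168.154
  Cl: 1 × 35.450 = 35.450
  H: 19 × 1.008 = 19.152
  O: 7 × 15.999 = 111.993
Sum: 14×12.011 + 1×35.450 + 19×1.008 + 7×15.999 = 334.749 → 334.75 g/mol.

334.75 g/mol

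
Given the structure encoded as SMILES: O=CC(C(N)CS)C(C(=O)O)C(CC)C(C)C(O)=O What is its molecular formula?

C12H21NO5S

Walk through each heavy atom and fill implicit hydrogens from standard valence (C 4, N 3, O 2, S 2, halogen 1):
  atom 1: O, bond orders sum to 2 (valence 2) → 0 H
  atom 2: C, bond orders sum to 3 (valence 4) → 1 H
  atom 3: C, bond orders sum to 3 (valence 4) → 1 H
  atom 4: C, bond orders sum to 3 (valence 4) → 1 H
  atom 5: N, bond orders sum to 1 (valence 3) → 2 H
  atom 6: C, bond orders sum to 2 (valence 4) → 2 H
  atom 7: S, bond orders sum to 1 (valence 2) → 1 H
  atom 8: C, bond orders sum to 3 (valence 4) → 1 H
  atom 9: C, bond orders sum to 4 (valence 4) → 0 H
  atom 10: O, bond orders sum to 2 (valence 2) → 0 H
  atom 11: O, bond orders sum to 1 (valence 2) → 1 H
  atom 12: C, bond orders sum to 3 (valence 4) → 1 H
  atom 13: C, bond orders sum to 2 (valence 4) → 2 H
  atom 14: C, bond orders sum to 1 (valence 4) → 3 H
  atom 15: C, bond orders sum to 3 (valence 4) → 1 H
  atom 16: C, bond orders sum to 1 (valence 4) → 3 H
  atom 17: C, bond orders sum to 4 (valence 4) → 0 H
  atom 18: O, bond orders sum to 1 (valence 2) → 1 H
  atom 19: O, bond orders sum to 2 (valence 2) → 0 H
Totals → C:12, H:21, N:1, O:5, S:1.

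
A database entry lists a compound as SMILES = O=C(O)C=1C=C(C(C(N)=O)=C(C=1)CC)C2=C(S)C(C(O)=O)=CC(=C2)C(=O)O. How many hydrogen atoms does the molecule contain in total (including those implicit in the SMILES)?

15

Walk through each heavy atom and fill implicit hydrogens from standard valence (C 4, N 3, O 2, S 2, halogen 1):
  atom 1: O, bond orders sum to 2 (valence 2) → 0 H
  atom 2: C, bond orders sum to 4 (valence 4) → 0 H
  atom 3: O, bond orders sum to 1 (valence 2) → 1 H
  atom 4: C, bond orders sum to 4 (valence 4) → 0 H
  atom 5: C, bond orders sum to 3 (valence 4) → 1 H
  atom 6: C, bond orders sum to 4 (valence 4) → 0 H
  atom 7: C, bond orders sum to 4 (valence 4) → 0 H
  atom 8: C, bond orders sum to 4 (valence 4) → 0 H
  atom 9: N, bond orders sum to 1 (valence 3) → 2 H
  atom 10: O, bond orders sum to 2 (valence 2) → 0 H
  atom 11: C, bond orders sum to 4 (valence 4) → 0 H
  atom 12: C, bond orders sum to 3 (valence 4) → 1 H
  atom 13: C, bond orders sum to 2 (valence 4) → 2 H
  atom 14: C, bond orders sum to 1 (valence 4) → 3 H
  atom 15: C, bond orders sum to 4 (valence 4) → 0 H
  atom 16: C, bond orders sum to 4 (valence 4) → 0 H
  atom 17: S, bond orders sum to 1 (valence 2) → 1 H
  atom 18: C, bond orders sum to 4 (valence 4) → 0 H
  atom 19: C, bond orders sum to 4 (valence 4) → 0 H
  atom 20: O, bond orders sum to 1 (valence 2) → 1 H
  atom 21: O, bond orders sum to 2 (valence 2) → 0 H
  atom 22: C, bond orders sum to 3 (valence 4) → 1 H
  atom 23: C, bond orders sum to 4 (valence 4) → 0 H
  atom 24: C, bond orders sum to 3 (valence 4) → 1 H
  atom 25: C, bond orders sum to 4 (valence 4) → 0 H
  atom 26: O, bond orders sum to 2 (valence 2) → 0 H
  atom 27: O, bond orders sum to 1 (valence 2) → 1 H
Total hydrogens: 15.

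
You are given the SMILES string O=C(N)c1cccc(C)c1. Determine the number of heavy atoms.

Every atom symbol written in the SMILES (organic subset) is one heavy atom; implicit H are not written.
Heavy atoms by element → C:8, N:1, O:1.
Total: 10.

10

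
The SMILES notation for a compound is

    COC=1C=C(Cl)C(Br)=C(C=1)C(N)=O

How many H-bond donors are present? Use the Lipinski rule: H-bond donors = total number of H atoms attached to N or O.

Donors: find every N or O and count the H atoms it carries.
  atom 2 (O): bond orders sum to 2 → 0 H
  atom 12 (N): bond orders sum to 1 → 2 H
  atom 13 (O): bond orders sum to 2 → 0 H
Lipinski HBD = 2.

2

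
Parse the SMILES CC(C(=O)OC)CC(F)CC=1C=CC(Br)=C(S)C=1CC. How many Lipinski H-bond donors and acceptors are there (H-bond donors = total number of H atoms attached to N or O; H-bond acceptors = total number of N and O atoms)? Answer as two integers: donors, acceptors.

Donors: find every N or O and count the H atoms it carries.
  atom 4 (O): bond orders sum to 2 → 0 H
  atom 5 (O): bond orders sum to 2 → 0 H
Lipinski HBD = 0.
Acceptors: N atoms = 0, O atoms = 2 → HBA = 2.

0, 2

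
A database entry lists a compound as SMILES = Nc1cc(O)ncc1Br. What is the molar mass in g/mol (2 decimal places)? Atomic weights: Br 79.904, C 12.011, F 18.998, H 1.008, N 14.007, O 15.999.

189.01 g/mol

First, the molecular formula is C5H5BrN2O (counting implicit H from valence).
  Br: 1 × 79.904 = 79.904
  C: 5 × 12.011 = 60.055
  H: 5 × 1.008 = 5.040
  N: 2 × 14.007 = 28.014
  O: 1 × 15.999 = 15.999
Sum: 1×79.904 + 5×12.011 + 5×1.008 + 2×14.007 + 1×15.999 = 189.012 → 189.01 g/mol.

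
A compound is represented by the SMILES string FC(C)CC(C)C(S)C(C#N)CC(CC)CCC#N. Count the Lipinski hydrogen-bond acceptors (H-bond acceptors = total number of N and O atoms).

2

N atoms: 2; O atoms: 0.
Lipinski HBA = 2 + 0 = 2.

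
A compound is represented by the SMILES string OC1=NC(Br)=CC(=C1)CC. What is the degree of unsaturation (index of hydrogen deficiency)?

Degree of unsaturation = (number of rings) + (number of π bonds).
Ring closures in the SMILES: 1.
π bonds: 3 double bonds (each 1 DoU) → 3 DoU from unsaturation.
Total DoU = 1 + 3 = 4.

4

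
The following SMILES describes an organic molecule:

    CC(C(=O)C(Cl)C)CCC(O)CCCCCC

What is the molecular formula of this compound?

C14H27ClO2

Walk through each heavy atom and fill implicit hydrogens from standard valence (C 4, N 3, O 2, S 2, halogen 1):
  atom 1: C, bond orders sum to 1 (valence 4) → 3 H
  atom 2: C, bond orders sum to 3 (valence 4) → 1 H
  atom 3: C, bond orders sum to 4 (valence 4) → 0 H
  atom 4: O, bond orders sum to 2 (valence 2) → 0 H
  atom 5: C, bond orders sum to 3 (valence 4) → 1 H
  atom 6: Cl (halogen, monovalent) → 0 H
  atom 7: C, bond orders sum to 1 (valence 4) → 3 H
  atom 8: C, bond orders sum to 2 (valence 4) → 2 H
  atom 9: C, bond orders sum to 2 (valence 4) → 2 H
  atom 10: C, bond orders sum to 3 (valence 4) → 1 H
  atom 11: O, bond orders sum to 1 (valence 2) → 1 H
  atom 12: C, bond orders sum to 2 (valence 4) → 2 H
  atom 13: C, bond orders sum to 2 (valence 4) → 2 H
  atom 14: C, bond orders sum to 2 (valence 4) → 2 H
  atom 15: C, bond orders sum to 2 (valence 4) → 2 H
  atom 16: C, bond orders sum to 2 (valence 4) → 2 H
  atom 17: C, bond orders sum to 1 (valence 4) → 3 H
Totals → C:14, H:27, Cl:1, O:2.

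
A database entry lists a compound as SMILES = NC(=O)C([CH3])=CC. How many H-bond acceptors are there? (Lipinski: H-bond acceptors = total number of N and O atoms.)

N atoms: 1; O atoms: 1.
Lipinski HBA = 1 + 1 = 2.

2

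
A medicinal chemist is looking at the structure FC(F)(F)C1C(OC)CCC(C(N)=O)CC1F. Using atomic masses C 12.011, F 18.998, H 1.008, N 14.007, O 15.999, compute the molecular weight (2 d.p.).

257.23 g/mol

First, the molecular formula is C10H15F4NO2 (counting implicit H from valence).
  C: 10 × 12.011 = 120.110
  F: 4 × 18.998 = 75.992
  H: 15 × 1.008 = 15.120
  N: 1 × 14.007 = 14.007
  O: 2 × 15.999 = 31.998
Sum: 10×12.011 + 4×18.998 + 15×1.008 + 1×14.007 + 2×15.999 = 257.227 → 257.23 g/mol.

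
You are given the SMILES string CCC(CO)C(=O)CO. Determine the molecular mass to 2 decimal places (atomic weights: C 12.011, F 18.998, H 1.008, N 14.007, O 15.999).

132.16 g/mol

First, the molecular formula is C6H12O3 (counting implicit H from valence).
  C: 6 × 12.011 = 72.066
  H: 12 × 1.008 = 12.096
  O: 3 × 15.999 = 47.997
Sum: 6×12.011 + 12×1.008 + 3×15.999 = 132.159 → 132.16 g/mol.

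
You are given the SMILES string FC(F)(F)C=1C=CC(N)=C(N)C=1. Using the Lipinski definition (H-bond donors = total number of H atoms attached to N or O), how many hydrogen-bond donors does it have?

Donors: find every N or O and count the H atoms it carries.
  atom 9 (N): bond orders sum to 1 → 2 H
  atom 11 (N): bond orders sum to 1 → 2 H
Lipinski HBD = 4.

4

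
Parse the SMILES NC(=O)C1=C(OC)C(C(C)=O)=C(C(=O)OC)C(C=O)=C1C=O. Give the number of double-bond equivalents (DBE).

9

Degree of unsaturation = (number of rings) + (number of π bonds).
Ring closures in the SMILES: 1.
π bonds: 8 double bonds (each 1 DoU) → 8 DoU from unsaturation.
Total DoU = 1 + 8 = 9.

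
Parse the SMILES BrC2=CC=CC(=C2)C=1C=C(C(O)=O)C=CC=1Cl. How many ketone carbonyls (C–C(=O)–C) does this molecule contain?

Scan the SMILES for the ketone motif — none present.
Groups that are present: 1 carboxylic acid.

0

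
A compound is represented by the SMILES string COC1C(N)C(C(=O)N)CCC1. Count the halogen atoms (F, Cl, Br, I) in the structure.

0

Scan the SMILES for the halogen motif — none present.
Groups that are present: 1 amide, 1 ether, 1 primary amine.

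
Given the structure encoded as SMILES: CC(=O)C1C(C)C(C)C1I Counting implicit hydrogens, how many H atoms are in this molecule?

13

Walk through each heavy atom and fill implicit hydrogens from standard valence (C 4, N 3, O 2, S 2, halogen 1):
  atom 1: C, bond orders sum to 1 (valence 4) → 3 H
  atom 2: C, bond orders sum to 4 (valence 4) → 0 H
  atom 3: O, bond orders sum to 2 (valence 2) → 0 H
  atom 4: C, bond orders sum to 3 (valence 4) → 1 H
  atom 5: C, bond orders sum to 3 (valence 4) → 1 H
  atom 6: C, bond orders sum to 1 (valence 4) → 3 H
  atom 7: C, bond orders sum to 3 (valence 4) → 1 H
  atom 8: C, bond orders sum to 1 (valence 4) → 3 H
  atom 9: C, bond orders sum to 3 (valence 4) → 1 H
  atom 10: I (halogen, monovalent) → 0 H
Total hydrogens: 13.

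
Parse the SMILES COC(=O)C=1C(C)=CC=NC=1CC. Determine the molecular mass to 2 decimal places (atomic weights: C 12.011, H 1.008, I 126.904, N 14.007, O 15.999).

First, the molecular formula is C10H13NO2 (counting implicit H from valence).
  C: 10 × 12.011 = 120.110
  H: 13 × 1.008 = 13.104
  N: 1 × 14.007 = 14.007
  O: 2 × 15.999 = 31.998
Sum: 10×12.011 + 13×1.008 + 1×14.007 + 2×15.999 = 179.219 → 179.22 g/mol.

179.22 g/mol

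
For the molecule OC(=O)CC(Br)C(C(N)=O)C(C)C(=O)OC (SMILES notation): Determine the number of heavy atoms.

16

Every atom symbol written in the SMILES (organic subset) is one heavy atom; implicit H are not written.
Heavy atoms by element → Br:1, C:9, N:1, O:5.
Total: 16.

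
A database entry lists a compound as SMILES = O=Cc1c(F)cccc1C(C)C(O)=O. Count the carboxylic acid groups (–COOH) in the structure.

1

The carboxylic acid motif appears at heavy-atom position 12 in the SMILES.
Other groups present: 1 aldehyde.
Carboxylic acid count: 1.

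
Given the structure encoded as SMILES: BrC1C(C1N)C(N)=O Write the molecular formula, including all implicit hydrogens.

Walk through each heavy atom and fill implicit hydrogens from standard valence (C 4, N 3, O 2, S 2, halogen 1):
  atom 1: Br (halogen, monovalent) → 0 H
  atom 2: C, bond orders sum to 3 (valence 4) → 1 H
  atom 3: C, bond orders sum to 3 (valence 4) → 1 H
  atom 4: C, bond orders sum to 3 (valence 4) → 1 H
  atom 5: N, bond orders sum to 1 (valence 3) → 2 H
  atom 6: C, bond orders sum to 4 (valence 4) → 0 H
  atom 7: N, bond orders sum to 1 (valence 3) → 2 H
  atom 8: O, bond orders sum to 2 (valence 2) → 0 H
Totals → C:4, H:7, Br:1, N:2, O:1.
In Hill order: C4H7BrN2O.

C4H7BrN2O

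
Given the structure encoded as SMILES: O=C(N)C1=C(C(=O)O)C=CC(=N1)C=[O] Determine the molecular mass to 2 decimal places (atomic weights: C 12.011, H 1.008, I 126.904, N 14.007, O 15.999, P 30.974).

First, the molecular formula is C8H6N2O4 (counting implicit H from valence).
  C: 8 × 12.011 = 96.088
  H: 6 × 1.008 = 6.048
  N: 2 × 14.007 = 28.014
  O: 4 × 15.999 = 63.996
Sum: 8×12.011 + 6×1.008 + 2×14.007 + 4×15.999 = 194.146 → 194.15 g/mol.

194.15 g/mol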